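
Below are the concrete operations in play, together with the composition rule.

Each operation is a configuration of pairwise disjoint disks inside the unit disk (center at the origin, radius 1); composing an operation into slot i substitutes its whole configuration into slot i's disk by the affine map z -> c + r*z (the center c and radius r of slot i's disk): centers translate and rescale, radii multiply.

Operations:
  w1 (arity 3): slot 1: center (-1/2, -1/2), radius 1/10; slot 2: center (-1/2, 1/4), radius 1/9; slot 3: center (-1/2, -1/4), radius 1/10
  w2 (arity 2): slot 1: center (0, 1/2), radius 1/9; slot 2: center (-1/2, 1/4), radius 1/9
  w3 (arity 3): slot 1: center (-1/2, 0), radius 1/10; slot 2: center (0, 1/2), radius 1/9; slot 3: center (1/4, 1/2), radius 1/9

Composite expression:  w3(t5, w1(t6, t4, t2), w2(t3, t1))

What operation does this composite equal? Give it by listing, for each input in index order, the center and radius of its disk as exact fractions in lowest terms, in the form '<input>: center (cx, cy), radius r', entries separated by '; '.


t1: center (7/36, 19/36), radius 1/81; t2: center (-1/18, 17/36), radius 1/90; t3: center (1/4, 5/9), radius 1/81; t4: center (-1/18, 19/36), radius 1/81; t5: center (-1/2, 0), radius 1/10; t6: center (-1/18, 4/9), radius 1/90

Nesting under w3 composes maps z -> c + r*z down each t-path.
input t5: composing its 1 substitution step yields center (-1/2, 0), radius 1/10
input t6: composing its 2 substitution steps yields center (-1/18, 4/9), radius 1/90
input t4: composing its 2 substitution steps yields center (-1/18, 19/36), radius 1/81
input t2: composing its 2 substitution steps yields center (-1/18, 17/36), radius 1/90
input t3: composing its 2 substitution steps yields center (1/4, 5/9), radius 1/81
input t1: composing its 2 substitution steps yields center (7/36, 19/36), radius 1/81


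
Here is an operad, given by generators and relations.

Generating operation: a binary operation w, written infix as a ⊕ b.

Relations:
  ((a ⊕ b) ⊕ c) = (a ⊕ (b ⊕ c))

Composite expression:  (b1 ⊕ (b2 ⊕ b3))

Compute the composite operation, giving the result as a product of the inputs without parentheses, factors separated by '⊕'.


b1 ⊕ b2 ⊕ b3


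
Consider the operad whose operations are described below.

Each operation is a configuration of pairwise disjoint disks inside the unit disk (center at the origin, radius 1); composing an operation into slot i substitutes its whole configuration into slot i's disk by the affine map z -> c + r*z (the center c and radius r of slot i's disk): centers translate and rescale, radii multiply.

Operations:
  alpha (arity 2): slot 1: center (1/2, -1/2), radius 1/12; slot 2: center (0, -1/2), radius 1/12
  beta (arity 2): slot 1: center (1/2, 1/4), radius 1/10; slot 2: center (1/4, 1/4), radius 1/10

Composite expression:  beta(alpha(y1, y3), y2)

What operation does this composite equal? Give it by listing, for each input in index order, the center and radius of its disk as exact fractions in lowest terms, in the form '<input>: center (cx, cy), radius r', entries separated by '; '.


Affine substitution under beta: radii multiply and y-centers shift.
input y1: composing its 2 substitution steps yields center (11/20, 1/5), radius 1/120
input y3: composing its 2 substitution steps yields center (1/2, 1/5), radius 1/120
input y2: composing its 1 substitution step yields center (1/4, 1/4), radius 1/10

y1: center (11/20, 1/5), radius 1/120; y2: center (1/4, 1/4), radius 1/10; y3: center (1/2, 1/5), radius 1/120


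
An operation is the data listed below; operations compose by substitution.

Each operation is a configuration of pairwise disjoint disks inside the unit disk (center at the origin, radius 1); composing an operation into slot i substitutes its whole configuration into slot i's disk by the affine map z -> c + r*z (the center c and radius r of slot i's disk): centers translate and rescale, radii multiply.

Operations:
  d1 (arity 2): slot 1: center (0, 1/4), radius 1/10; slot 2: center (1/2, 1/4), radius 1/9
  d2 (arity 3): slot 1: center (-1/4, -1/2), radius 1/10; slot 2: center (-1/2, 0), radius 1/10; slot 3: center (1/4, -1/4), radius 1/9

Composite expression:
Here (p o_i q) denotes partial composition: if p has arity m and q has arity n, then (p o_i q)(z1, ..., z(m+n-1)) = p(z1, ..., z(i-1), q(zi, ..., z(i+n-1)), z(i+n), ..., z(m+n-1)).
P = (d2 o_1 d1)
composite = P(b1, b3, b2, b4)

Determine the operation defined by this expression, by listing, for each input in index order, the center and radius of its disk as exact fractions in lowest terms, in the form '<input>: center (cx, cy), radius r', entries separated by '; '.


Only the slot chain above each b matters under d2; compose those maps.
input b1: applying the 2 nested substitutions gives center (-1/4, -19/40), radius 1/100
input b3: applying the 2 nested substitutions gives center (-1/5, -19/40), radius 1/90
input b2: applying the 1 nested substitution gives center (-1/2, 0), radius 1/10
input b4: applying the 1 nested substitution gives center (1/4, -1/4), radius 1/9

b1: center (-1/4, -19/40), radius 1/100; b2: center (-1/2, 0), radius 1/10; b3: center (-1/5, -19/40), radius 1/90; b4: center (1/4, -1/4), radius 1/9


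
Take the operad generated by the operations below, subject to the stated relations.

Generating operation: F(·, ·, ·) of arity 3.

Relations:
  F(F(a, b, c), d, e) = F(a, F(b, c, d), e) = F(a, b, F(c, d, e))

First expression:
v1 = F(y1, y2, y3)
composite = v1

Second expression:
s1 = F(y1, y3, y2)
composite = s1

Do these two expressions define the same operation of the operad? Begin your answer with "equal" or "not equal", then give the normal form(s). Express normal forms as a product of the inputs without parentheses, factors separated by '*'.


not equal; first: y1 * y2 * y3; second: y1 * y3 * y2

In normal form, the first expression is y1 * y2 * y3
In normal form, the second expression is y1 * y3 * y2
The forms do not match — not equal.


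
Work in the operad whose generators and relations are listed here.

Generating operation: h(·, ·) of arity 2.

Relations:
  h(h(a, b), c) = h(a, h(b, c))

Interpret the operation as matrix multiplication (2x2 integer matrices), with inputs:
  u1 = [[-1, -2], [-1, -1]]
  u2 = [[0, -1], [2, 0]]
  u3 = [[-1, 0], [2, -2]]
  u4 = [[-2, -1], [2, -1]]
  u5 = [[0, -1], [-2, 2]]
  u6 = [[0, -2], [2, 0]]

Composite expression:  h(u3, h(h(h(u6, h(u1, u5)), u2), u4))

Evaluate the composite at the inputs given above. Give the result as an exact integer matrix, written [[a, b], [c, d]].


[[0, 8], [-16, -56]]


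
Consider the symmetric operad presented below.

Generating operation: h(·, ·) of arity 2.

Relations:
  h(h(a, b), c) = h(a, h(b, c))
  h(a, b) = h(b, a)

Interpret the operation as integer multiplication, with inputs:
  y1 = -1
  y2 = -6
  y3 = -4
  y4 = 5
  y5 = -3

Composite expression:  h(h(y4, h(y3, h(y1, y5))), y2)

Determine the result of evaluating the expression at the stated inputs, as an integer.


360

h(y1, y5) = 3
h(y3, h(y1, y5)) = -12
h(y4, h(y3, h(y1, y5))) = -60
h(h(y4, h(y3, h(y1, y5))), y2) = 360


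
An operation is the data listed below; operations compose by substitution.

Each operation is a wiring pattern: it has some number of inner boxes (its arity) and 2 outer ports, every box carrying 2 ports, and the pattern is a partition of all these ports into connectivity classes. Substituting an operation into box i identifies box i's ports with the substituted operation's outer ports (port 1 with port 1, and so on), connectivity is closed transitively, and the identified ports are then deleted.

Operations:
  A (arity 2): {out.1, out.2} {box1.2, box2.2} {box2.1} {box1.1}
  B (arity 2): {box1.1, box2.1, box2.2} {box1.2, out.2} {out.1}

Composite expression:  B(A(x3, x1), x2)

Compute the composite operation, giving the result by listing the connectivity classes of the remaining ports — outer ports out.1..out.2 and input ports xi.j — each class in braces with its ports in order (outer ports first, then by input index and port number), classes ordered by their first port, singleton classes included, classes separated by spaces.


{out.1} {out.2, x2.1, x2.2} {x1.1} {x1.2, x3.2} {x3.1}

Connectivity passes through glued B-boundaries; trace each wire chain.
after A, the pattern on (x3, x1) reads {out.1, out.2} {x1.1} {x1.2, x3.2} {x3.1} (out.j = its outer ports)
after B, the pattern on (x3, x1, x2) reads {out.1} {out.2, x2.1, x2.2} {x1.1} {x1.2, x3.2} {x3.1} (out.j = its outer ports)


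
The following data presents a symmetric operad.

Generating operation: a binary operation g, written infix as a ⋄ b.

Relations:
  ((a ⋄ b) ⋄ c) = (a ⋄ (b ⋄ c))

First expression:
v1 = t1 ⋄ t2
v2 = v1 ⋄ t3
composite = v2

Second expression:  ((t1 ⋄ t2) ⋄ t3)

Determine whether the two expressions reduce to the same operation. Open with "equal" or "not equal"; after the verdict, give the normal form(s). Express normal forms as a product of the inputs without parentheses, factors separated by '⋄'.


The first expression, normalized: t1 ⋄ t2 ⋄ t3
The second expression, normalized: t1 ⋄ t2 ⋄ t3
The normal forms match — equal.

equal; the common form is t1 ⋄ t2 ⋄ t3


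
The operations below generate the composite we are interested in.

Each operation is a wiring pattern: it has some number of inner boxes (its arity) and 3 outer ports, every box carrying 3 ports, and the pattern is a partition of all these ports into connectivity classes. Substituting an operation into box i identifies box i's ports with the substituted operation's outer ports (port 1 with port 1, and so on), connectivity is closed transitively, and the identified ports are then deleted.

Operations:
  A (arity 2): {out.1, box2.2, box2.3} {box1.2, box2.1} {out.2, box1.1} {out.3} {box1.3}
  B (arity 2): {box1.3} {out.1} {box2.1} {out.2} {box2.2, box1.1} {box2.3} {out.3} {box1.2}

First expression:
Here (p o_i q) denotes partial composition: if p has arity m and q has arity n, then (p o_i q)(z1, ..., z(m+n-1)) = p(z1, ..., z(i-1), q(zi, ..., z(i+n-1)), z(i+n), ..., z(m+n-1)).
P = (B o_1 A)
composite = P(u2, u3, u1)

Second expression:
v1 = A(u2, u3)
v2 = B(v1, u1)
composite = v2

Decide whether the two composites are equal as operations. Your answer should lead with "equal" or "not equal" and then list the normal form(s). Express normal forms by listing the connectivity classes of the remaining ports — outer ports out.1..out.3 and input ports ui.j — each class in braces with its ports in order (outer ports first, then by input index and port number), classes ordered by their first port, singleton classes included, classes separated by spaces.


equal; both compose to {out.1} {out.2} {out.3} {u1.1} {u1.2, u3.2, u3.3} {u1.3} {u2.1} {u2.2, u3.1} {u2.3}

In normal form, the first expression is {out.1} {out.2} {out.3} {u1.1} {u1.2, u3.2, u3.3} {u1.3} {u2.1} {u2.2, u3.1} {u2.3}
In normal form, the second expression is {out.1} {out.2} {out.3} {u1.1} {u1.2, u3.2, u3.3} {u1.3} {u2.1} {u2.2, u3.1} {u2.3}
Both agree, so they are equal.


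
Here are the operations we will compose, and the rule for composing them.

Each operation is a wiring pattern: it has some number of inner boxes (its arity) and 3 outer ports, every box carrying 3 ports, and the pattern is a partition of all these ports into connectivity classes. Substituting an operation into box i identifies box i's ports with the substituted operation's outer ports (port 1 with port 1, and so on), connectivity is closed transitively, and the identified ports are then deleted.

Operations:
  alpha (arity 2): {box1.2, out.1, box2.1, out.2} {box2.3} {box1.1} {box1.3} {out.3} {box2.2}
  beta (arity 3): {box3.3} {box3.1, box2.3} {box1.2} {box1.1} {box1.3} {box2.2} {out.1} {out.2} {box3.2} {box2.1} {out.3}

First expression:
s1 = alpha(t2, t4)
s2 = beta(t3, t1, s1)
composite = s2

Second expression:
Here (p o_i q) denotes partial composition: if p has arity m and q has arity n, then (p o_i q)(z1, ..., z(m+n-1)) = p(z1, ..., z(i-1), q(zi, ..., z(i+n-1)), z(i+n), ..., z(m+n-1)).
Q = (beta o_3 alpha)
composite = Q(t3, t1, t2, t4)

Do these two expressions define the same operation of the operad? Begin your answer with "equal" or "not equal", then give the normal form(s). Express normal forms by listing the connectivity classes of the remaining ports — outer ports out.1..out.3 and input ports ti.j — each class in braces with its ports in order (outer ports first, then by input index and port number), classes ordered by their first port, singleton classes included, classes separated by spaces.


equal; both compose to {out.1} {out.2} {out.3} {t1.1} {t1.2} {t1.3, t2.2, t4.1} {t2.1} {t2.3} {t3.1} {t3.2} {t3.3} {t4.2} {t4.3}

The first expression, normalized: {out.1} {out.2} {out.3} {t1.1} {t1.2} {t1.3, t2.2, t4.1} {t2.1} {t2.3} {t3.1} {t3.2} {t3.3} {t4.2} {t4.3}
The second expression, normalized: {out.1} {out.2} {out.3} {t1.1} {t1.2} {t1.3, t2.2, t4.1} {t2.1} {t2.3} {t3.1} {t3.2} {t3.3} {t4.2} {t4.3}
Identical normal forms: equal.


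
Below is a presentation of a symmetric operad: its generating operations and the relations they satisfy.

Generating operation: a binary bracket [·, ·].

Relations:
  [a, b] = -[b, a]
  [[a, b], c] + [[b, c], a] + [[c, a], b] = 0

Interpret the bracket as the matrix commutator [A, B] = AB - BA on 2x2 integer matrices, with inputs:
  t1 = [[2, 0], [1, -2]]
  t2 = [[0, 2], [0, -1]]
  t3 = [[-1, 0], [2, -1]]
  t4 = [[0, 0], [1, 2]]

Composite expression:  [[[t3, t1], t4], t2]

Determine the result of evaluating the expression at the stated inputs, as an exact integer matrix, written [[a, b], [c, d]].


[t3, t1] = [[0, 0], [8, 0]]
[[t3, t1], t4] = [[0, 0], [-16, 0]]
[[[t3, t1], t4], t2] = [[32, 0], [-16, -32]]

[[32, 0], [-16, -32]]


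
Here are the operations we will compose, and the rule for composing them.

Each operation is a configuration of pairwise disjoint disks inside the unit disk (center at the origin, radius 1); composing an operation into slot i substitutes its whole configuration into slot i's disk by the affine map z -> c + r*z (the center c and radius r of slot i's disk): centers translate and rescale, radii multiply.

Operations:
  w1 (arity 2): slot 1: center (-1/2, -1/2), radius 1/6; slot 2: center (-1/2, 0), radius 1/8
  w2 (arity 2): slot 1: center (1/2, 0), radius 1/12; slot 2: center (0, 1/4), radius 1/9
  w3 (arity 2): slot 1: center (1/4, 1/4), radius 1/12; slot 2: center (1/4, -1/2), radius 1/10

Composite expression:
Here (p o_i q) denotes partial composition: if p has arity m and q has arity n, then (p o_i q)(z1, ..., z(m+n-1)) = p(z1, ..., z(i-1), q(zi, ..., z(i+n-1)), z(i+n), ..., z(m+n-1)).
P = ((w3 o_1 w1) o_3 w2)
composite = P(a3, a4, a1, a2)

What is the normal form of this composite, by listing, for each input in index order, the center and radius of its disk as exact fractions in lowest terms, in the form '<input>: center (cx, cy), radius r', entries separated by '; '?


a1: center (3/10, -1/2), radius 1/120; a2: center (1/4, -19/40), radius 1/90; a3: center (5/24, 5/24), radius 1/72; a4: center (5/24, 1/4), radius 1/96

Follow each a-input down from w3: c' goes to c + r*c', radius to r*r'.
input a3: applying the 2 nested substitutions gives center (5/24, 5/24), radius 1/72
input a4: applying the 2 nested substitutions gives center (5/24, 1/4), radius 1/96
input a1: applying the 2 nested substitutions gives center (3/10, -1/2), radius 1/120
input a2: applying the 2 nested substitutions gives center (1/4, -19/40), radius 1/90


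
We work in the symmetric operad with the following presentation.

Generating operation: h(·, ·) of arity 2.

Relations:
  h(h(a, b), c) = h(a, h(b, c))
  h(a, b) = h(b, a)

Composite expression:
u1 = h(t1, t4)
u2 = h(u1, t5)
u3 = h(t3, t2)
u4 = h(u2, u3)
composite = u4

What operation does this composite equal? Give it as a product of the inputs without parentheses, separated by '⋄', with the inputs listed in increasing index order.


With h associative and commutative, the t-input set is all that matters.
h(t1, t4) collapses to t1 ⋄ t4
h(h(t1, t4), t5) collapses to t1 ⋄ t4 ⋄ t5
h(t3, t2) collapses to t3 ⋄ t2
h(h(h(t1, t4), t5), h(t3, t2)) collapses to t1 ⋄ t4 ⋄ t5 ⋄ t3 ⋄ t2
commutativity sorts the factors: t1 ⋄ t2 ⋄ t3 ⋄ t4 ⋄ t5

t1 ⋄ t2 ⋄ t3 ⋄ t4 ⋄ t5


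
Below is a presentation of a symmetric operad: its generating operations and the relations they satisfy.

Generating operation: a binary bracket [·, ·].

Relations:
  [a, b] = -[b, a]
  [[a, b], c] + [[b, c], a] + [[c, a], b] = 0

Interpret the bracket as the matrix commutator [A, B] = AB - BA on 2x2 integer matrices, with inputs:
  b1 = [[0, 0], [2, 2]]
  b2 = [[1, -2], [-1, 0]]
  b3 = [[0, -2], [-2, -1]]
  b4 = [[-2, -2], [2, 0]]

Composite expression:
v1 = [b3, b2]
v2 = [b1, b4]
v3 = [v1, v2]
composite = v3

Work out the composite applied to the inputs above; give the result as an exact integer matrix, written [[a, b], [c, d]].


[[4, -16], [-8, -4]]

[b3, b2] = [[-2, 0], [-1, 2]]
[b1, b4] = [[4, 4], [0, -4]]
[[b3, b2], [b1, b4]] = [[4, -16], [-8, -4]]


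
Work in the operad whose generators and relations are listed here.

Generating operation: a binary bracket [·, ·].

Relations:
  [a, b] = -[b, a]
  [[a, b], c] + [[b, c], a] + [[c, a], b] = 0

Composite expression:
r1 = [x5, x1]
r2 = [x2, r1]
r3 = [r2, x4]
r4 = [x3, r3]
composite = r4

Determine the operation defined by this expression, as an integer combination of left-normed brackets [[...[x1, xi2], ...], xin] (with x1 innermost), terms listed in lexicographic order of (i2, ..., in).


Antisymmetry and Jacobi reduce to x1-anchored left-normed brackets.
Composite bracket: [x3, [[x2, [x5, x1]], x4]]
The bracket unfolds into 16 signed words via [a, b] = ab - ba (2^4 = 16).
Collect the words opening with x1:
  x1x5x2x4x3 appears with sign -1, giving the term -[[[[x1, x5], x2], x4], x3]

-[[[[x1, x5], x2], x4], x3]


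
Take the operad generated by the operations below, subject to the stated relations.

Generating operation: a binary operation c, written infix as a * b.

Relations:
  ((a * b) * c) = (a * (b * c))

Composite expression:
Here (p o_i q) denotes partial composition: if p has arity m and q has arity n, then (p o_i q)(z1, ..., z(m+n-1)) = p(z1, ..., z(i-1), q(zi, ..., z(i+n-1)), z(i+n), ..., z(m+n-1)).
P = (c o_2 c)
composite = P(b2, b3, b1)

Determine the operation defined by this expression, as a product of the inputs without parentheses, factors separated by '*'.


b2 * b3 * b1


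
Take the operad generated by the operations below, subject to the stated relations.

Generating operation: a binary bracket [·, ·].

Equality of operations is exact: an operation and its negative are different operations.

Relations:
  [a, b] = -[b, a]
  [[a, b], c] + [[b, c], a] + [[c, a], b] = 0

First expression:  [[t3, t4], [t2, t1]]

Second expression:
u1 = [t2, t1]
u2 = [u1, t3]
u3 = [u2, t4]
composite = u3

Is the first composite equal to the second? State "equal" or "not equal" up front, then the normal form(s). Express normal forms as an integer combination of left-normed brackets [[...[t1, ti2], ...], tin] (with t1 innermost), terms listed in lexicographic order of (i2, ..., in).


In normal form, the first expression is [[[t1, t2], t3], t4] - [[[t1, t2], t4], t3]
In normal form, the second expression is -[[[t1, t2], t3], t4]
No match — not equal.

not equal; first: [[[t1, t2], t3], t4] - [[[t1, t2], t4], t3]; second: -[[[t1, t2], t3], t4]


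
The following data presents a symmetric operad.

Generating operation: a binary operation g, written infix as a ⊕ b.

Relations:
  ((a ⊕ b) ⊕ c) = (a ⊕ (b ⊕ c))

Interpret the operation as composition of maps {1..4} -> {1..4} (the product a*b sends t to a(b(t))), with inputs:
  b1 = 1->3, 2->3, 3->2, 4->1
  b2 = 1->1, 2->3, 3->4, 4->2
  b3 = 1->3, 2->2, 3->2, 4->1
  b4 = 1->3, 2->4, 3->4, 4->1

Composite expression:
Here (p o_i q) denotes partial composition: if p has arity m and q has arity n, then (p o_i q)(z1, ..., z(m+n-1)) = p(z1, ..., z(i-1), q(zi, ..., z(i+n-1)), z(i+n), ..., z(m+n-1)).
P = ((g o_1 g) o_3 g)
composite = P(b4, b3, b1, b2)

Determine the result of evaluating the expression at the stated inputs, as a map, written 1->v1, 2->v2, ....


(b4 ⊕ b3) = 1->4, 2->4, 3->4, 4->3
(b1 ⊕ b2) = 1->3, 2->2, 3->1, 4->3
((b4 ⊕ b3) ⊕ (b1 ⊕ b2)) = 1->4, 2->4, 3->4, 4->4

1->4, 2->4, 3->4, 4->4


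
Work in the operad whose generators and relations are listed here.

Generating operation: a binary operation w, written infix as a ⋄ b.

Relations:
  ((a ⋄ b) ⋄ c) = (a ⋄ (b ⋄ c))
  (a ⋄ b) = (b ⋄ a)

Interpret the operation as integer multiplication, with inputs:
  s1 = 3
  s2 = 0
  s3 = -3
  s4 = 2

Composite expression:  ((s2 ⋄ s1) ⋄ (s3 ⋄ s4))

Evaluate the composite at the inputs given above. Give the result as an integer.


(s2 ⋄ s1) = 0
(s3 ⋄ s4) = -6
((s2 ⋄ s1) ⋄ (s3 ⋄ s4)) = 0

0


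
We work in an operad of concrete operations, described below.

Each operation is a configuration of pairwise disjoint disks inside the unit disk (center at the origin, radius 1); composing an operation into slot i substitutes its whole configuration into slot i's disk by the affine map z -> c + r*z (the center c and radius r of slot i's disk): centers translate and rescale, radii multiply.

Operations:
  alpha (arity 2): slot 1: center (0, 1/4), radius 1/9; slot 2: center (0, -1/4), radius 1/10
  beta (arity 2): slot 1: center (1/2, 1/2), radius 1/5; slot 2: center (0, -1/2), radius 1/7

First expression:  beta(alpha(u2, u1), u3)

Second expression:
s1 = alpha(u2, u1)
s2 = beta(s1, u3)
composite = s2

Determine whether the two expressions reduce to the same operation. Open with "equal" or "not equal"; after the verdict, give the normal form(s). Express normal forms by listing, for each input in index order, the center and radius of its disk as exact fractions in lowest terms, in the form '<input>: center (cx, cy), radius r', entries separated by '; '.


equal; both compose to u1: center (1/2, 9/20), radius 1/50; u2: center (1/2, 11/20), radius 1/45; u3: center (0, -1/2), radius 1/7


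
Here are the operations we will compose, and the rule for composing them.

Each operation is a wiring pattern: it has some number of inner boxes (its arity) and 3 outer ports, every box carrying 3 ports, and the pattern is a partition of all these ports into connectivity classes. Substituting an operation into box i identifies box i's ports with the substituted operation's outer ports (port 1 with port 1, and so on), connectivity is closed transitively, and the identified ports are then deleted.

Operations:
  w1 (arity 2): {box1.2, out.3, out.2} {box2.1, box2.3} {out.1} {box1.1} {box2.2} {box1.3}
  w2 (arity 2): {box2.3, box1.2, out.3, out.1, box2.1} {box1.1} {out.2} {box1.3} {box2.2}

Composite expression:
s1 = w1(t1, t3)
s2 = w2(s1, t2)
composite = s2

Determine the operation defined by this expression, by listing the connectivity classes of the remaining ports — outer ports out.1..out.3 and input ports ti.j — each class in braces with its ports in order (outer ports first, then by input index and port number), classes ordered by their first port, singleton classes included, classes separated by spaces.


{out.1, out.3, t1.2, t2.1, t2.3} {out.2} {t1.1} {t1.3} {t2.2} {t3.1, t3.3} {t3.2}

Reachability decides: close wires over w2-identified ports.
w1 over (t1, t3) gives {out.1} {out.2, out.3, t1.2} {t1.1} {t1.3} {t3.1, t3.3} {t3.2}, out.j being that stage's outer ports
w2 over (t1, t3, t2) gives {out.1, out.3, t1.2, t2.1, t2.3} {out.2} {t1.1} {t1.3} {t2.2} {t3.1, t3.3} {t3.2}, out.j being that stage's outer ports


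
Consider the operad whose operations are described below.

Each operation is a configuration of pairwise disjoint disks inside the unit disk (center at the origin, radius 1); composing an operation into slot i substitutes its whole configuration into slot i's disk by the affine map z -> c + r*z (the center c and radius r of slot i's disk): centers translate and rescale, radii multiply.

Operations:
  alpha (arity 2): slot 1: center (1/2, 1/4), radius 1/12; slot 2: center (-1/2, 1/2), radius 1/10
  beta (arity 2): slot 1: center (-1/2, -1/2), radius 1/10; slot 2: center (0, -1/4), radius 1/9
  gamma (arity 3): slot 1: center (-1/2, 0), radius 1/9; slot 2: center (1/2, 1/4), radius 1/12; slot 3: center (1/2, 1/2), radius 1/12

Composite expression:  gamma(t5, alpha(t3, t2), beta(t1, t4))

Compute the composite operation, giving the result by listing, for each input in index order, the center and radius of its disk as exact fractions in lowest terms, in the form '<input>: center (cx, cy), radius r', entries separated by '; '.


Nesting under gamma composes maps z -> c + r*z down each t-path.
input t5: composing its 1 substitution step yields center (-1/2, 0), radius 1/9
input t3: composing its 2 substitution steps yields center (13/24, 13/48), radius 1/144
input t2: composing its 2 substitution steps yields center (11/24, 7/24), radius 1/120
input t1: composing its 2 substitution steps yields center (11/24, 11/24), radius 1/120
input t4: composing its 2 substitution steps yields center (1/2, 23/48), radius 1/108

t1: center (11/24, 11/24), radius 1/120; t2: center (11/24, 7/24), radius 1/120; t3: center (13/24, 13/48), radius 1/144; t4: center (1/2, 23/48), radius 1/108; t5: center (-1/2, 0), radius 1/9


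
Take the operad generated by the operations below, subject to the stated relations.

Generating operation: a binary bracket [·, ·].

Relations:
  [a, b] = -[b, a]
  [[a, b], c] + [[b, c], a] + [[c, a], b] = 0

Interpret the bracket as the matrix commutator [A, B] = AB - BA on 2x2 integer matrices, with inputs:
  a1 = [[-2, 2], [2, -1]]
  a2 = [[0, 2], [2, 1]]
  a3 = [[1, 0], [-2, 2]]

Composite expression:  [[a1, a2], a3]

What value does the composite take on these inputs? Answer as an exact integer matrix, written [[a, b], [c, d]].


[[0, 0], [0, 0]]


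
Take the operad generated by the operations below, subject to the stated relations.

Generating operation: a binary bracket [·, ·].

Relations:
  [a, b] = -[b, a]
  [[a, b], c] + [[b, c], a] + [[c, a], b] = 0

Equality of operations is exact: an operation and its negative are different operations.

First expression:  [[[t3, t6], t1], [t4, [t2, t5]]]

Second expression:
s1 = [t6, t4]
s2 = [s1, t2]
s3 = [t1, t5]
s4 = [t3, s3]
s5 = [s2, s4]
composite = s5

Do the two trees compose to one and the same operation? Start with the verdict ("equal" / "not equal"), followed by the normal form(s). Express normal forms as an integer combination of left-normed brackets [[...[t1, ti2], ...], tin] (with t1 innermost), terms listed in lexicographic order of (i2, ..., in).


not equal; first: [[[[[t1, t3], t6], t2], t5], t4] - [[[[[t1, t3], t6], t4], t2], t5] + [[[[[t1, t3], t6], t4], t5], t2] - [[[[[t1, t3], t6], t5], t2], t4] - [[[[[t1, t6], t3], t2], t5], t4] + [[[[[t1, t6], t3], t4], t2], t5] - [[[[[t1, t6], t3], t4], t5], t2] + [[[[[t1, t6], t3], t5], t2], t4]; second: [[[[[t1, t5], t3], t2], t4], t6] - [[[[[t1, t5], t3], t2], t6], t4] - [[[[[t1, t5], t3], t4], t6], t2] + [[[[[t1, t5], t3], t6], t4], t2]

The first expression reduces to [[[[[t1, t3], t6], t2], t5], t4] - [[[[[t1, t3], t6], t4], t2], t5] + [[[[[t1, t3], t6], t4], t5], t2] - [[[[[t1, t3], t6], t5], t2], t4] - [[[[[t1, t6], t3], t2], t5], t4] + [[[[[t1, t6], t3], t4], t2], t5] - [[[[[t1, t6], t3], t4], t5], t2] + [[[[[t1, t6], t3], t5], t2], t4]
The second expression reduces to [[[[[t1, t5], t3], t2], t4], t6] - [[[[[t1, t5], t3], t2], t6], t4] - [[[[[t1, t5], t3], t4], t6], t2] + [[[[[t1, t5], t3], t6], t4], t2]
No match — not equal.


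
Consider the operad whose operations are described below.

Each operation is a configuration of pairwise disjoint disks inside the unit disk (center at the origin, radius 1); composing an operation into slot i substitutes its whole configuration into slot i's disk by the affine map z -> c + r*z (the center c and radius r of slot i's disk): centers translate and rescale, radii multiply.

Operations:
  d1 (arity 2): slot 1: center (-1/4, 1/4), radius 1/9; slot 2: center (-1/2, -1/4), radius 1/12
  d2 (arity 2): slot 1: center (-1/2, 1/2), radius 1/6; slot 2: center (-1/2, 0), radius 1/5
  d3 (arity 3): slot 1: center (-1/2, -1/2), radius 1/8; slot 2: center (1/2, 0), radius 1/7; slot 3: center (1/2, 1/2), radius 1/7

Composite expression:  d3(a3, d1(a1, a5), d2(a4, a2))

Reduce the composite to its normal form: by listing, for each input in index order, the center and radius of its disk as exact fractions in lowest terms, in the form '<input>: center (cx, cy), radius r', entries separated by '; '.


a1: center (13/28, 1/28), radius 1/63; a2: center (3/7, 1/2), radius 1/35; a3: center (-1/2, -1/2), radius 1/8; a4: center (3/7, 4/7), radius 1/42; a5: center (3/7, -1/28), radius 1/84

Affine substitution under d3: radii multiply and a-centers shift.
input a3: composing its 1 substitution step yields center (-1/2, -1/2), radius 1/8
input a1: composing its 2 substitution steps yields center (13/28, 1/28), radius 1/63
input a5: composing its 2 substitution steps yields center (3/7, -1/28), radius 1/84
input a4: composing its 2 substitution steps yields center (3/7, 4/7), radius 1/42
input a2: composing its 2 substitution steps yields center (3/7, 1/2), radius 1/35


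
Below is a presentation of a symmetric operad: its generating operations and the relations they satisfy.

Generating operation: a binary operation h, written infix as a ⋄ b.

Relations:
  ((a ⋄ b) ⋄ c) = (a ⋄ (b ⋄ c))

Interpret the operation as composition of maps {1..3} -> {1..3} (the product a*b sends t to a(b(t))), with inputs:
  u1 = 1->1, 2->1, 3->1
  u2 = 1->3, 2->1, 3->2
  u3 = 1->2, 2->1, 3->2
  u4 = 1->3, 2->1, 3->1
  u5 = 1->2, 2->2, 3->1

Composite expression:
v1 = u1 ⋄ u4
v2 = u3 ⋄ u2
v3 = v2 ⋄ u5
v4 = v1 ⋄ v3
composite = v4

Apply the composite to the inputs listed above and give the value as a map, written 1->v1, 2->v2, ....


1->1, 2->1, 3->1

(u1 ⋄ u4) = 1->1, 2->1, 3->1
(u3 ⋄ u2) = 1->2, 2->2, 3->1
((u3 ⋄ u2) ⋄ u5) = 1->2, 2->2, 3->2
((u1 ⋄ u4) ⋄ ((u3 ⋄ u2) ⋄ u5)) = 1->1, 2->1, 3->1


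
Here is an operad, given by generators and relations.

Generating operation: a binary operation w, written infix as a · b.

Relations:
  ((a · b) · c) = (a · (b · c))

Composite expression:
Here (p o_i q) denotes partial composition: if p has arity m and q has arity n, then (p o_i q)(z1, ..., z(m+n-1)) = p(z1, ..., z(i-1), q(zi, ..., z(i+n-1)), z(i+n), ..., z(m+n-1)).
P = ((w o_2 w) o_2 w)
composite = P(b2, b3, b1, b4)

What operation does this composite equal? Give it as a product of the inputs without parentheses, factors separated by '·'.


Associativity of w dissolves the nesting; only the b-input order survives.
(b3 · b1) linearizes to b3 · b1
((b3 · b1) · b4) linearizes to b3 · b1 · b4
(b2 · ((b3 · b1) · b4)) linearizes to b2 · b3 · b1 · b4

b2 · b3 · b1 · b4


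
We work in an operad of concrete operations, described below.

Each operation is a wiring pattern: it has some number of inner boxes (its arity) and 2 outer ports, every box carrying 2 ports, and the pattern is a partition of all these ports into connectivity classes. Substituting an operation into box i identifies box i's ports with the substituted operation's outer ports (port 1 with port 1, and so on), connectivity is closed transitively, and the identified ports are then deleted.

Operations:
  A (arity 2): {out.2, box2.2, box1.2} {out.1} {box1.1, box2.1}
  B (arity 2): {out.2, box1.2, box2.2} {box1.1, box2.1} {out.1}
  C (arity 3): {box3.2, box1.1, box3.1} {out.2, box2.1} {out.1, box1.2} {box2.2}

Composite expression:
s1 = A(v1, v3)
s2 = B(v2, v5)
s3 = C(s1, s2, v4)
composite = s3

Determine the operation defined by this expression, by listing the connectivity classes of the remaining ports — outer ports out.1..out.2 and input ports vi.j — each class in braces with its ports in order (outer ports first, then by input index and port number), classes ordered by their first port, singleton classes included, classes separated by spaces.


{out.1, v1.2, v3.2} {out.2} {v1.1, v3.1} {v2.1, v5.1} {v2.2, v5.2} {v4.1, v4.2}

Two ports join when wires chain via C-identified ports.
stage A: inputs (v1, v3), connectivity {out.1} {out.2, v1.2, v3.2} {v1.1, v3.1}, out.j its boundary
stage B: inputs (v2, v5), connectivity {out.1} {out.2, v2.2, v5.2} {v2.1, v5.1}, out.j its boundary
stage C: inputs (v1, v3, v2, v5, v4), connectivity {out.1, v1.2, v3.2} {out.2} {v1.1, v3.1} {v2.1, v5.1} {v2.2, v5.2} {v4.1, v4.2}, out.j its boundary


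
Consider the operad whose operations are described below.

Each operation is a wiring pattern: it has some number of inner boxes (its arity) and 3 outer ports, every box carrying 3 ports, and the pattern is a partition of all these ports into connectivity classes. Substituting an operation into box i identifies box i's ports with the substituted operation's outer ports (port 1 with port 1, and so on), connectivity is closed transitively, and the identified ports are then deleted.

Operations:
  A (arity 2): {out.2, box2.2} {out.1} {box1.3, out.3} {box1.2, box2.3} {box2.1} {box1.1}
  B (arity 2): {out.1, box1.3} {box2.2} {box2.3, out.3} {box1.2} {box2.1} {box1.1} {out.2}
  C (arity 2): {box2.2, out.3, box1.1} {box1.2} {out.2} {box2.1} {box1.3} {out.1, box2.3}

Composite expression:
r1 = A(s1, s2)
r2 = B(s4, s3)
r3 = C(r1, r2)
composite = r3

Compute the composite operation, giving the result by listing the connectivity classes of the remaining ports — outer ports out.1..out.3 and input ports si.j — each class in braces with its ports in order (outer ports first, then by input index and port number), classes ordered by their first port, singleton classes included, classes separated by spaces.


{out.1, s3.3} {out.2} {out.3} {s1.1} {s1.2, s2.3} {s1.3} {s2.1} {s2.2} {s3.1} {s3.2} {s4.1} {s4.2} {s4.3}

Connectivity passes through glued C-boundaries; trace each wire chain.
the subtree at A composes to {out.1} {out.2, s2.2} {out.3, s1.3} {s1.1} {s1.2, s2.3} {s2.1} on (s1, s2); out.j = own outer ports
the subtree at B composes to {out.1, s4.3} {out.2} {out.3, s3.3} {s3.1} {s3.2} {s4.1} {s4.2} on (s4, s3); out.j = own outer ports
the subtree at C composes to {out.1, s3.3} {out.2} {out.3} {s1.1} {s1.2, s2.3} {s1.3} {s2.1} {s2.2} {s3.1} {s3.2} {s4.1} {s4.2} {s4.3} on (s1, s2, s4, s3); out.j = own outer ports


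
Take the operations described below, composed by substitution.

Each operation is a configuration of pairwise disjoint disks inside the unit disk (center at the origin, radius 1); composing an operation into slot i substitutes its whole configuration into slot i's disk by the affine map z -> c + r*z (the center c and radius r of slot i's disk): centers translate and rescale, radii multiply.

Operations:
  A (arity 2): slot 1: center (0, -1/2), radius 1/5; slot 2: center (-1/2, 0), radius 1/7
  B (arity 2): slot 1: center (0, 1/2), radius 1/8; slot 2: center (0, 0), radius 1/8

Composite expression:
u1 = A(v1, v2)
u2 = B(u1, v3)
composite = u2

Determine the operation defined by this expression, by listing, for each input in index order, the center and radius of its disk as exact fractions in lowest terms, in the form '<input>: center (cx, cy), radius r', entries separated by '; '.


Only the slot chain above each v matters under B; compose those maps.
input v1: composing its 2 substitution steps yields center (0, 7/16), radius 1/40
input v2: composing its 2 substitution steps yields center (-1/16, 1/2), radius 1/56
input v3: composing its 1 substitution step yields center (0, 0), radius 1/8

v1: center (0, 7/16), radius 1/40; v2: center (-1/16, 1/2), radius 1/56; v3: center (0, 0), radius 1/8


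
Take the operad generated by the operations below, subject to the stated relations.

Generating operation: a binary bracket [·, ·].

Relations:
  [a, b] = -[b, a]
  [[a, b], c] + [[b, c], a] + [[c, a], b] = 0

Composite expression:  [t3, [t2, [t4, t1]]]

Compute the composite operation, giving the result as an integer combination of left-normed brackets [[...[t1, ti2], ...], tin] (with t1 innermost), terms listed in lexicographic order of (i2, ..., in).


-[[[t1, t4], t2], t3]

Antisymmetry and Jacobi reduce to t1-anchored left-normed brackets.
Composite bracket: [t3, [t2, [t4, t1]]]
Each bracket splits as ab - ba, giving 8 signed words (2^3 = 8).
Keep just the words that open with t1:
  sign of t1t4t2t3 is -1, so it contributes -[[[t1, t4], t2], t3]


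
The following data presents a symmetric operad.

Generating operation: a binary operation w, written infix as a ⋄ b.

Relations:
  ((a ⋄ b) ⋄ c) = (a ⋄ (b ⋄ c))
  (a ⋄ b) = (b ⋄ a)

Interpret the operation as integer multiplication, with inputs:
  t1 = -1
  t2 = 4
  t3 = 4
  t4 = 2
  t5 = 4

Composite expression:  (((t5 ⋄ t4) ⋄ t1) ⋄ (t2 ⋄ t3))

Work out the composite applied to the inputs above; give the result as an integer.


-128

(t5 ⋄ t4) = 8
((t5 ⋄ t4) ⋄ t1) = -8
(t2 ⋄ t3) = 16
(((t5 ⋄ t4) ⋄ t1) ⋄ (t2 ⋄ t3)) = -128


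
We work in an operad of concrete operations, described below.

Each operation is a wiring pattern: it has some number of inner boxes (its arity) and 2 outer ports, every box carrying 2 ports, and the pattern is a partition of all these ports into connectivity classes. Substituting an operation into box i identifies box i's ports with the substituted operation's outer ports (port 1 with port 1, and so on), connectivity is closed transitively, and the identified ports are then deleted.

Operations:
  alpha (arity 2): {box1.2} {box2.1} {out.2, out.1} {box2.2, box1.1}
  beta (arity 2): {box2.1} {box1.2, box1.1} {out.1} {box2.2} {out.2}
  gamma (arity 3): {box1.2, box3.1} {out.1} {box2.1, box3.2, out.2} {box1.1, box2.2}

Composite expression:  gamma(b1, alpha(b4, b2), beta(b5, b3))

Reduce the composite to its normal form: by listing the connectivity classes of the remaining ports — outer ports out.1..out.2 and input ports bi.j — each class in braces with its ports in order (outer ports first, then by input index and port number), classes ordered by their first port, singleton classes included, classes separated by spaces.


{out.1} {out.2, b1.1} {b1.2} {b2.1} {b2.2, b4.1} {b3.1} {b3.2} {b4.2} {b5.1, b5.2}

Substituting into gamma glues patterns; closure does the rest.
through alpha, on inputs (b4, b2): {out.1, out.2} {b2.1} {b2.2, b4.1} {b4.2} (out.j = stage outer ports)
through beta, on inputs (b5, b3): {out.1} {out.2} {b3.1} {b3.2} {b5.1, b5.2} (out.j = stage outer ports)
through gamma, on inputs (b1, b4, b2, b5, b3): {out.1} {out.2, b1.1} {b1.2} {b2.1} {b2.2, b4.1} {b3.1} {b3.2} {b4.2} {b5.1, b5.2} (out.j = stage outer ports)


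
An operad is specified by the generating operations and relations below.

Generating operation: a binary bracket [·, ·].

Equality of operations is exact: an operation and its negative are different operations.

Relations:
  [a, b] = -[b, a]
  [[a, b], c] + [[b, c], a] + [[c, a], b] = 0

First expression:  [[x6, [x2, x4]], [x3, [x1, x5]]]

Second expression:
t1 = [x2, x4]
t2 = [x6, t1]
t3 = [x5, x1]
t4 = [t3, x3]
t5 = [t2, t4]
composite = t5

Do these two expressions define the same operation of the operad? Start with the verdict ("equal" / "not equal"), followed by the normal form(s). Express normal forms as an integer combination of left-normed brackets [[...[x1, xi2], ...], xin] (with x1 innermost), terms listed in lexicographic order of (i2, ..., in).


equal — both sides give -[[[[[x1, x5], x3], x2], x4], x6] + [[[[[x1, x5], x3], x4], x2], x6] + [[[[[x1, x5], x3], x6], x2], x4] - [[[[[x1, x5], x3], x6], x4], x2]


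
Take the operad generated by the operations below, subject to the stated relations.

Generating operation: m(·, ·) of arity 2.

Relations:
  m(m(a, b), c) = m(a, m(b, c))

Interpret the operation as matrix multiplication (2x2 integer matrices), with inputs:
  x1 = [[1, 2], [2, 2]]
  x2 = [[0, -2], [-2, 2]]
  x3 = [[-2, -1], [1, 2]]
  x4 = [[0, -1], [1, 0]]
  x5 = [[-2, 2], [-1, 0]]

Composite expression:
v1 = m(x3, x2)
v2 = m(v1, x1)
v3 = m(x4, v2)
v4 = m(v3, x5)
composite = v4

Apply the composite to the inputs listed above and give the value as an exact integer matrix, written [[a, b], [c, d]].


[[-4, 0], [-20, 12]]
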